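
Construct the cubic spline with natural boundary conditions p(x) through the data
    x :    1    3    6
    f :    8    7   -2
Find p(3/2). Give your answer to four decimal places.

7.9844

Put M_i = p'' at the i-th knot. Here h = (2, 3) and Δ = (-1/2, -3), so the interior equations h_(i-1)·M_(i-1) + 2(h_(i-1)+h_i)·M_i + h_i·M_(i+1) = 6(Δ_i − Δ_(i-1)) read
  2·M_0 + 10·M_1 + 3·M_2 = 6(Δ_1 - Δ_0) = -15
Natural end conditions: M_0 = M_2 = 0.
Forward elimination and back-substitution give M_0 = 0, M_1 = -3/2, M_2 = 0.
On [1, 3], p(x) = 8 + 0·(x - 1) + 0·(x - 1)² - 1/8·(x - 1)³.
With (x - 1) = 1/2: p(3/2) = 511/64.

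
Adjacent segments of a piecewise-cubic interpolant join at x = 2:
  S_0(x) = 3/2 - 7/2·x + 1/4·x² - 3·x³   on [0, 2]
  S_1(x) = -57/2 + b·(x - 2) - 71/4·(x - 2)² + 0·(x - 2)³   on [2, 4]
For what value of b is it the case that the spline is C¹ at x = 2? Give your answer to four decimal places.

S_0'(x) = -7/2 + 1/2·x - 9·x², so S_0'(2) = -77/2. On the right, S_1'(2) = b, so b = -77/2.

-38.5000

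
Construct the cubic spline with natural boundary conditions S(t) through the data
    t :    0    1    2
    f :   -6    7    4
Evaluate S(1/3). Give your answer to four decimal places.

-0.4815

Write M_i for S''(x_i). With h_i = 1, 1 and divided differences Δ_i = 13, -3, the continuity of S' gives the tridiagonal system
  1·M_0 + 4·M_1 + 1·M_2 = 6(Δ_1 - Δ_0) = -96
Natural end conditions: M_0 = M_2 = 0.
Solving: M_0 = 0, M_1 = -24, M_2 = 0.
On [0, 1], S(t) = -6 + 17·t + 0·t² - 4·t³.
With t = 1/3: S(1/3) = -13/27.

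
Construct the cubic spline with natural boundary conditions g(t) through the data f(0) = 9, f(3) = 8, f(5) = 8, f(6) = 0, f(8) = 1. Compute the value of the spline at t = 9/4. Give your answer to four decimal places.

Write M_i for g''(x_i). With h_i = 3, 2, 1, 2 and divided differences Δ_i = -1/3, 0, -8, 1/2, the continuity of g' gives the tridiagonal system
  3·M_0 + 10·M_1 + 2·M_2 = 6(Δ_1 - Δ_0) = 2
  2·M_1 + 6·M_2 + 1·M_3 = 6(Δ_2 - Δ_1) = -48
  1·M_2 + 6·M_3 + 2·M_4 = 6(Δ_3 - Δ_2) = 51
Natural end conditions: M_0 = M_4 = 0.
Solving: M_0 = 0, M_1 = 374/163, M_2 = -1707/163, M_3 = 1670/163, M_4 = 0.
On [0, 3], g(t) = 9 - 724/489·t + 0·t² + 187/1467·t³.
With t = 9/4: g(9/4) = 74283/10432.

7.1207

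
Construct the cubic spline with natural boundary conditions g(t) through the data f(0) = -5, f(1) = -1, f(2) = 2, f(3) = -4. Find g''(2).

-14

Put M_i = g'' at the i-th knot. Here h = (1, 1, 1) and Δ = (4, 3, -6), so the interior equations h_(i-1)·M_(i-1) + 2(h_(i-1)+h_i)·M_i + h_i·M_(i+1) = 6(Δ_i − Δ_(i-1)) read
  1·M_0 + 4·M_1 + 1·M_2 = 6(Δ_1 - Δ_0) = -6
  1·M_1 + 4·M_2 + 1·M_3 = 6(Δ_2 - Δ_1) = -54
Natural end conditions: M_0 = M_3 = 0.
Forward elimination and back-substitution give M_0 = 0, M_1 = 2, M_2 = -14, M_3 = 0.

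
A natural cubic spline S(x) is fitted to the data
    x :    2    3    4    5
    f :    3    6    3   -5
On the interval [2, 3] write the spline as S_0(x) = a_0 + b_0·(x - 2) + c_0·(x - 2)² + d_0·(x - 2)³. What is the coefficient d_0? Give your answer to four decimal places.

-1.2667

With m_i denoting the second derivative at x_i, h_i = 1, 1, 1, and Δ_i = (y_(i+1) − y_i)/h_i = 3, -3, -8:
  1·m_0 + 4·m_1 + 1·m_2 = 6(Δ_1 - Δ_0) = -36
  1·m_1 + 4·m_2 + 1·m_3 = 6(Δ_2 - Δ_1) = -30
Natural end conditions: m_0 = m_3 = 0.
Solving the tridiagonal system: m_0 = 0, m_1 = -38/5, m_2 = -28/5, m_3 = 0.
On [2, 3], with S_0(x) = a_0 + b_0·(x - 2) + c_0·(x - 2)² + d_0·(x - 2)³: c_0 = m_0/2 = 0, d_0 = (m_1 - m_0)/(6h_0) = -19/15, b_0 = Δ_0 - h_0(2m_0 + m_1)/6 = 64/15.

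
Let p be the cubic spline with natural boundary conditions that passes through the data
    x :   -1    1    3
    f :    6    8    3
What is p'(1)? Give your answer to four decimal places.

-0.7500

With M_i denoting the second derivative at x_i, h_i = 2, 2, and Δ_i = (y_(i+1) − y_i)/h_i = 1, -5/2:
  2·M_0 + 8·M_1 + 2·M_2 = 6(Δ_1 - Δ_0) = -21
Natural end conditions: M_0 = M_2 = 0.
Solving the tridiagonal system: M_0 = 0, M_1 = -21/8, M_2 = 0.
On [1, 3], p'(x) = b_1 + 2c_1·(x - 1) + 3d_1·(x - 1)² with b_1 = Δ_1 - h_1(2M_1 + M_2)/6 = -3/4, c_1 = M_1/2 = -21/16, d_1 = (M_2 - M_1)/(6h_1) = 7/32. So p'(1) = -3/4.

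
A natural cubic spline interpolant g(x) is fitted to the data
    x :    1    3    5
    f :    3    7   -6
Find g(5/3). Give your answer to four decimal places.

5.5926

With σ_i denoting the second derivative at x_i, h_i = 2, 2, and Δ_i = (y_(i+1) − y_i)/h_i = 2, -13/2:
  2·σ_0 + 8·σ_1 + 2·σ_2 = 6(Δ_1 - Δ_0) = -51
Natural end conditions: σ_0 = σ_2 = 0.
Solving the tridiagonal system: σ_0 = 0, σ_1 = -51/8, σ_2 = 0.
On [1, 3], g(x) = 3 + 33/8·(x - 1) + 0·(x - 1)² - 17/32·(x - 1)³.
With (x - 1) = 2/3: g(5/3) = 151/27.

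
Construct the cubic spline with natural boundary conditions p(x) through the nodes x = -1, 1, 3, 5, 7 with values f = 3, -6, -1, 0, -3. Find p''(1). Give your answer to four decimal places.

With m_i denoting the second derivative at x_i, h_i = 2, 2, 2, 2, and Δ_i = (y_(i+1) − y_i)/h_i = -9/2, 5/2, 1/2, -3/2:
  2·m_0 + 8·m_1 + 2·m_2 = 6(Δ_1 - Δ_0) = 42
  2·m_1 + 8·m_2 + 2·m_3 = 6(Δ_2 - Δ_1) = -12
  2·m_2 + 8·m_3 + 2·m_4 = 6(Δ_3 - Δ_2) = -12
Natural end conditions: m_0 = m_4 = 0.
Forward elimination and back-substitution give m_0 = 0, m_1 = 333/56, m_2 = -39/14, m_3 = -45/56, m_4 = 0.

5.9464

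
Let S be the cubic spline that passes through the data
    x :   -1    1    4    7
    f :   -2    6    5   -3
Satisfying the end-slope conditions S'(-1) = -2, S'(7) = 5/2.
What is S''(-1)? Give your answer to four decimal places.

11.1842

Let M_i = S''(x_i). Step sizes h_i = 2, 3, 3; slopes of the chords Δ_i = (y_(i+1) - y_i)/h_i = 4, -1/3, -8/3.
  2·M_0 + 10·M_1 + 3·M_2 = 6(Δ_1 - Δ_0) = -26
  3·M_1 + 12·M_2 + 3·M_3 = 6(Δ_2 - Δ_1) = -14
Clamped end conditions give two more equations: 2h_0·M_0 + h_0·M_1 = 6(Δ_0 - S'(-1)) = 36 and h_2·M_2 + 2h_2·M_3 = 6(S'(7) - Δ_2) = 31.
Solving: M_0 = 425/38, M_1 = -83/19, M_2 = -89/57, M_3 = 113/19.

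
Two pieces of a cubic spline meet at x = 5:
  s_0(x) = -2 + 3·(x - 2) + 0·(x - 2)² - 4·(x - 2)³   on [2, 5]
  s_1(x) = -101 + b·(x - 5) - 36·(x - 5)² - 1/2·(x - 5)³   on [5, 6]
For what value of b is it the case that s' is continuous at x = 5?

-105

s_0'(x) = 3 + 0·(x - 2) - 12·(x - 2)², so s_0'(5) = -105. On the right, s_1'(5) = b, so b = -105.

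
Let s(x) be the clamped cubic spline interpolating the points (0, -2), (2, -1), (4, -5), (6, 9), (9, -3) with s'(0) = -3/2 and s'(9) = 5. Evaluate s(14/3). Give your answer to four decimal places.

-0.5309

Put M_i = s'' at the i-th knot. Here h = (2, 2, 2, 3) and Δ = (1/2, -2, 7, -4), so the interior equations h_(i-1)·M_(i-1) + 2(h_(i-1)+h_i)·M_i + h_i·M_(i+1) = 6(Δ_i − Δ_(i-1)) read
  2·M_0 + 8·M_1 + 2·M_2 = 6(Δ_1 - Δ_0) = -15
  2·M_1 + 8·M_2 + 2·M_3 = 6(Δ_2 - Δ_1) = 54
  2·M_2 + 10·M_3 + 3·M_4 = 6(Δ_3 - Δ_2) = -66
Clamped end conditions give two more equations: 2h_0·M_0 + h_0·M_1 = 6(Δ_0 - s'(0)) = 12 and h_3·M_3 + 2h_3·M_4 = 6(s'(9) - Δ_3) = 54.
Forward elimination and back-substitution give M_0 = 853/138, M_1 = -439/69, M_2 = 812/69, M_3 = -946/69, M_4 = 1094/69.
On [4, 6], s(x) = -5 + 257/69·(x - 4) + 406/69·(x - 4)² - 293/138·(x - 4)³.
With (x - 4) = 2/3: s(14/3) = -43/81.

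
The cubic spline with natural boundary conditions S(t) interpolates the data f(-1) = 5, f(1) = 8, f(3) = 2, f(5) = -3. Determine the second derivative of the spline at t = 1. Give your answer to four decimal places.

-3.7000

Put σ_i = S'' at the i-th knot. Here h = (2, 2, 2) and Δ = (3/2, -3, -5/2), so the interior equations h_(i-1)·σ_(i-1) + 2(h_(i-1)+h_i)·σ_i + h_i·σ_(i+1) = 6(Δ_i − Δ_(i-1)) read
  2·σ_0 + 8·σ_1 + 2·σ_2 = 6(Δ_1 - Δ_0) = -27
  2·σ_1 + 8·σ_2 + 2·σ_3 = 6(Δ_2 - Δ_1) = 3
Natural end conditions: σ_0 = σ_3 = 0.
Solving the tridiagonal system: σ_0 = 0, σ_1 = -37/10, σ_2 = 13/10, σ_3 = 0.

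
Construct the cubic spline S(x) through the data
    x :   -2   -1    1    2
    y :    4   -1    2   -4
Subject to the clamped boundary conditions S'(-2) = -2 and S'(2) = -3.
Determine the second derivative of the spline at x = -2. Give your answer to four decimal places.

-16.0857

With M_i denoting the second derivative at x_i, h_i = 1, 2, 1, and Δ_i = (y_(i+1) − y_i)/h_i = -5, 3/2, -6:
  1·M_0 + 6·M_1 + 2·M_2 = 6(Δ_1 - Δ_0) = 39
  2·M_1 + 6·M_2 + 1·M_3 = 6(Δ_2 - Δ_1) = -45
Clamped end conditions give two more equations: 2h_0·M_0 + h_0·M_1 = 6(Δ_0 - S'(-2)) = -18 and h_2·M_2 + 2h_2·M_3 = 6(S'(2) - Δ_2) = 18.
Solving the tridiagonal system: M_0 = -563/35, M_1 = 496/35, M_2 = -524/35, M_3 = 577/35.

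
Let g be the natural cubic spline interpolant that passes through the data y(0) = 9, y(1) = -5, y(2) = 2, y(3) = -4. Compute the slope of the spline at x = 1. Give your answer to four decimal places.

-1.0667

Put M_i = g'' at the i-th knot. Here h = (1, 1, 1) and Δ = (-14, 7, -6), so the interior equations h_(i-1)·M_(i-1) + 2(h_(i-1)+h_i)·M_i + h_i·M_(i+1) = 6(Δ_i − Δ_(i-1)) read
  1·M_0 + 4·M_1 + 1·M_2 = 6(Δ_1 - Δ_0) = 126
  1·M_1 + 4·M_2 + 1·M_3 = 6(Δ_2 - Δ_1) = -78
Natural end conditions: M_0 = M_3 = 0.
Forward elimination and back-substitution give M_0 = 0, M_1 = 194/5, M_2 = -146/5, M_3 = 0.
On [1, 2], g'(x) = b_1 + 2c_1·(x - 1) + 3d_1·(x - 1)² with b_1 = Δ_1 - h_1(2M_1 + M_2)/6 = -16/15, c_1 = M_1/2 = 97/5, d_1 = (M_2 - M_1)/(6h_1) = -34/3. So g'(1) = -16/15.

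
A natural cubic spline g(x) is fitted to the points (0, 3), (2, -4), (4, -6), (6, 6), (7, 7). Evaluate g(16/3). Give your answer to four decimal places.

2.4210

Put σ_i = g'' at the i-th knot. Here h = (2, 2, 2, 1) and Δ = (-7/2, -1, 6, 1), so the interior equations h_(i-1)·σ_(i-1) + 2(h_(i-1)+h_i)·σ_i + h_i·σ_(i+1) = 6(Δ_i − Δ_(i-1)) read
  2·σ_0 + 8·σ_1 + 2·σ_2 = 6(Δ_1 - Δ_0) = 15
  2·σ_1 + 8·σ_2 + 2·σ_3 = 6(Δ_2 - Δ_1) = 42
  2·σ_2 + 6·σ_3 + 1·σ_4 = 6(Δ_3 - Δ_2) = -30
Natural end conditions: σ_0 = σ_4 = 0.
Hence σ_0 = 0, σ_1 = 9/82, σ_2 = 579/82, σ_3 = -603/82, σ_4 = 0.
On [4, 6], g(x) = -6 + 307/82·(x - 4) + 579/164·(x - 4)² - 197/164·(x - 4)³.
With (x - 4) = 4/3: g(16/3) = 2680/1107.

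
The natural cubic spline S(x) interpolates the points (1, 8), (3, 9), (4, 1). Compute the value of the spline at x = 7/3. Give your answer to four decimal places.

Let M_i = S''(x_i). Step sizes h_i = 2, 1; slopes of the chords Δ_i = (y_(i+1) - y_i)/h_i = 1/2, -8.
  2·M_0 + 6·M_1 + 1·M_2 = 6(Δ_1 - Δ_0) = -51
Natural end conditions: M_0 = M_2 = 0.
Forward elimination and back-substitution give M_0 = 0, M_1 = -17/2, M_2 = 0.
On [1, 3], S(x) = 8 + 10/3·(x - 1) + 0·(x - 1)² - 17/24·(x - 1)³.
With (x - 1) = 4/3: S(7/3) = 872/81.

10.7654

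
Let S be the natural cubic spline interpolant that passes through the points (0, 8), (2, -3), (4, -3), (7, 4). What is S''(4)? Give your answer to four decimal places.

0.6053

With σ_i denoting the second derivative at x_i, h_i = 2, 2, 3, and Δ_i = (y_(i+1) − y_i)/h_i = -11/2, 0, 7/3:
  2·σ_0 + 8·σ_1 + 2·σ_2 = 6(Δ_1 - Δ_0) = 33
  2·σ_1 + 10·σ_2 + 3·σ_3 = 6(Δ_2 - Δ_1) = 14
Natural end conditions: σ_0 = σ_3 = 0.
Solving: σ_0 = 0, σ_1 = 151/38, σ_2 = 23/38, σ_3 = 0.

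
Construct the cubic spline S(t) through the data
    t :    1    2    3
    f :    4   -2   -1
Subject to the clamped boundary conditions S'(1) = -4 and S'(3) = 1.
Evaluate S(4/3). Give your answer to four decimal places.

2.0741

With σ_i denoting the second derivative at x_i, h_i = 1, 1, and Δ_i = (y_(i+1) − y_i)/h_i = -6, 1:
  1·σ_0 + 4·σ_1 + 1·σ_2 = 6(Δ_1 - Δ_0) = 42
Clamped end conditions give two more equations: 2h_0·σ_0 + h_0·σ_1 = 6(Δ_0 - S'(1)) = -12 and h_1·σ_1 + 2h_1·σ_2 = 6(S'(3) - Δ_1) = 0.
Solving the tridiagonal system: σ_0 = -14, σ_1 = 16, σ_2 = -8.
On [1, 2], S(t) = 4 - 4·(t - 1) - 7·(t - 1)² + 5·(t - 1)³.
With (t - 1) = 1/3: S(4/3) = 56/27.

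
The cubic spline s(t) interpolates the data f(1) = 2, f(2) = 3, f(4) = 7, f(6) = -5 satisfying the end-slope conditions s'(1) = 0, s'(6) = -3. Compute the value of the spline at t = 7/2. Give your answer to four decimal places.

Let σ_i = s''(x_i). Step sizes h_i = 1, 2, 2; slopes of the chords Δ_i = (y_(i+1) - y_i)/h_i = 1, 2, -6.
  1·σ_0 + 6·σ_1 + 2·σ_2 = 6(Δ_1 - Δ_0) = 6
  2·σ_1 + 8·σ_2 + 2·σ_3 = 6(Δ_2 - Δ_1) = -48
Clamped end conditions give two more equations: 2h_0·σ_0 + h_0·σ_1 = 6(Δ_0 - s'(1)) = 6 and h_2·σ_2 + 2h_2·σ_3 = 6(s'(6) - Δ_2) = 18.
Hence σ_0 = 24/23, σ_1 = 90/23, σ_2 = -213/23, σ_3 = 210/23.
On [2, 4], s(t) = 3 + 57/23·(t - 2) + 45/23·(t - 2)² - 101/92·(t - 2)³.
With (t - 2) = 3/2: s(7/2) = 5457/736.

7.4144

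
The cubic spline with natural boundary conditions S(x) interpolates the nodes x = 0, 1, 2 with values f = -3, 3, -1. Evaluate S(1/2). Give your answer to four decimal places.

With M_i denoting the second derivative at x_i, h_i = 1, 1, and Δ_i = (y_(i+1) − y_i)/h_i = 6, -4:
  1·M_0 + 4·M_1 + 1·M_2 = 6(Δ_1 - Δ_0) = -60
Natural end conditions: M_0 = M_2 = 0.
Solving: M_0 = 0, M_1 = -15, M_2 = 0.
On [0, 1], S(x) = -3 + 17/2·x + 0·x² - 5/2·x³.
With x = 1/2: S(1/2) = 15/16.

0.9375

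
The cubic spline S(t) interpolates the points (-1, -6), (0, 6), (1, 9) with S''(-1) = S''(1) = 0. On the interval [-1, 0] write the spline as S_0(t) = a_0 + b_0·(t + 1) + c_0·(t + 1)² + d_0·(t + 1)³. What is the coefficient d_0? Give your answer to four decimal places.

-2.2500

With M_i denoting the second derivative at x_i, h_i = 1, 1, and Δ_i = (y_(i+1) − y_i)/h_i = 12, 3:
  1·M_0 + 4·M_1 + 1·M_2 = 6(Δ_1 - Δ_0) = -54
Natural end conditions: M_0 = M_2 = 0.
Solving the tridiagonal system: M_0 = 0, M_1 = -27/2, M_2 = 0.
On [-1, 0], with S_0(t) = a_0 + b_0·(t + 1) + c_0·(t + 1)² + d_0·(t + 1)³: c_0 = M_0/2 = 0, d_0 = (M_1 - M_0)/(6h_0) = -9/4, b_0 = Δ_0 - h_0(2M_0 + M_1)/6 = 57/4.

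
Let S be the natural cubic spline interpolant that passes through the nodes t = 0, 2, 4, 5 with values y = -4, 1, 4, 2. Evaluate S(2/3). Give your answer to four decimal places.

-2.3603

Let M_i = S''(x_i). Step sizes h_i = 2, 2, 1; slopes of the chords Δ_i = (y_(i+1) - y_i)/h_i = 5/2, 3/2, -2.
  2·M_0 + 8·M_1 + 2·M_2 = 6(Δ_1 - Δ_0) = -6
  2·M_1 + 6·M_2 + 1·M_3 = 6(Δ_2 - Δ_1) = -21
Natural end conditions: M_0 = M_3 = 0.
Solving the tridiagonal system: M_0 = 0, M_1 = 3/22, M_2 = -39/11, M_3 = 0.
On [0, 2], S(t) = -4 + 27/11·t + 0·t² + 1/88·t³.
With t = 2/3: S(2/3) = -701/297.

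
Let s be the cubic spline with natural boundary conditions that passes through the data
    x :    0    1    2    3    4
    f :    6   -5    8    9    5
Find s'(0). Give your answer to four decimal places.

With σ_i denoting the second derivative at x_i, h_i = 1, 1, 1, 1, and Δ_i = (y_(i+1) − y_i)/h_i = -11, 13, 1, -4:
  1·σ_0 + 4·σ_1 + 1·σ_2 = 6(Δ_1 - Δ_0) = 144
  1·σ_1 + 4·σ_2 + 1·σ_3 = 6(Δ_2 - Δ_1) = -72
  1·σ_2 + 4·σ_3 + 1·σ_4 = 6(Δ_3 - Δ_2) = -30
Natural end conditions: σ_0 = σ_4 = 0.
Hence σ_0 = 0, σ_1 = 1209/28, σ_2 = -201/7, σ_3 = -9/28, σ_4 = 0.
On [0, 1], s'(x) = b_0 + 2c_0·x + 3d_0·x² with b_0 = Δ_0 - h_0(2σ_0 + σ_1)/6 = -1019/56, c_0 = σ_0/2 = 0, d_0 = (σ_1 - σ_0)/(6h_0) = 403/56. So s'(0) = -1019/56.

-18.1964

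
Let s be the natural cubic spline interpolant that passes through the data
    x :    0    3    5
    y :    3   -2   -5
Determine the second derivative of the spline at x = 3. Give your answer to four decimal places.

0.1000

Put M_i = s'' at the i-th knot. Here h = (3, 2) and Δ = (-5/3, -3/2), so the interior equations h_(i-1)·M_(i-1) + 2(h_(i-1)+h_i)·M_i + h_i·M_(i+1) = 6(Δ_i − Δ_(i-1)) read
  3·M_0 + 10·M_1 + 2·M_2 = 6(Δ_1 - Δ_0) = 1
Natural end conditions: M_0 = M_2 = 0.
Solving: M_0 = 0, M_1 = 1/10, M_2 = 0.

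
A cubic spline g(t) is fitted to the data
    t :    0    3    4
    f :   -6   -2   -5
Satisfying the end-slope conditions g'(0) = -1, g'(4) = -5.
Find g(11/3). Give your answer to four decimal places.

-3.5463

Let M_i = g''(x_i). Step sizes h_i = 3, 1; slopes of the chords Δ_i = (y_(i+1) - y_i)/h_i = 4/3, -3.
  3·M_0 + 8·M_1 + 1·M_2 = 6(Δ_1 - Δ_0) = -26
Clamped end conditions give two more equations: 2h_0·M_0 + h_0·M_1 = 6(Δ_0 - g'(0)) = 14 and h_1·M_1 + 2h_1·M_2 = 6(g'(4) - Δ_1) = -12.
Solving: M_0 = 55/12, M_1 = -9/2, M_2 = -15/4.
On [3, 4], g(t) = -2 - 7/8·(t - 3) - 9/4·(t - 3)² + 1/8·(t - 3)³.
With (t - 3) = 2/3: g(11/3) = -383/108.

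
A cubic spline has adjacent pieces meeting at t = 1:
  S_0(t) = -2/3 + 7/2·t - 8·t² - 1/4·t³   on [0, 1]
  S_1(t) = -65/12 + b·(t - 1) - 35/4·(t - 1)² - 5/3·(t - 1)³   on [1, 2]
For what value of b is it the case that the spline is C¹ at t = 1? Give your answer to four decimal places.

S_0'(t) = 7/2 - 16·t - 3/4·t², so S_0'(1) = -53/4. On the right, S_1'(1) = b, so b = -53/4.

-13.2500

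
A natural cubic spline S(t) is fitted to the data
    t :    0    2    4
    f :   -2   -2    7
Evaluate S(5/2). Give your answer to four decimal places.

Let m_i = S''(x_i). Step sizes h_i = 2, 2; slopes of the chords Δ_i = (y_(i+1) - y_i)/h_i = 0, 9/2.
  2·m_0 + 8·m_1 + 2·m_2 = 6(Δ_1 - Δ_0) = 27
Natural end conditions: m_0 = m_2 = 0.
Forward elimination and back-substitution give m_0 = 0, m_1 = 27/8, m_2 = 0.
On [2, 4], S(t) = -2 + 9/4·(t - 2) + 27/16·(t - 2)² - 9/32·(t - 2)³.
With (t - 2) = 1/2: S(5/2) = -125/256.

-0.4883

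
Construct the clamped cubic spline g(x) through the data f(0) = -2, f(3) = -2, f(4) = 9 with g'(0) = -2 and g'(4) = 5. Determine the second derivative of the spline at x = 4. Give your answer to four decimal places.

With m_i denoting the second derivative at x_i, h_i = 3, 1, and Δ_i = (y_(i+1) − y_i)/h_i = 0, 11:
  3·m_0 + 8·m_1 + 1·m_2 = 6(Δ_1 - Δ_0) = 66
Clamped end conditions give two more equations: 2h_0·m_0 + h_0·m_1 = 6(Δ_0 - g'(0)) = 12 and h_1·m_1 + 2h_1·m_2 = 6(g'(4) - Δ_1) = -36.
Solving the tridiagonal system: m_0 = -9/2, m_1 = 13, m_2 = -49/2.

-24.5000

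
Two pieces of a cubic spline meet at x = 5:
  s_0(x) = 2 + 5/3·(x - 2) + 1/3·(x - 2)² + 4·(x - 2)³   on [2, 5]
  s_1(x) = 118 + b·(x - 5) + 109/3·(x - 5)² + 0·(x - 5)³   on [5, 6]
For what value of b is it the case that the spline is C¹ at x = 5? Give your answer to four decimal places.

s_0'(x) = 5/3 + 2/3·(x - 2) + 12·(x - 2)², so s_0'(5) = 335/3. On the right, s_1'(5) = b, so b = 335/3.

111.6667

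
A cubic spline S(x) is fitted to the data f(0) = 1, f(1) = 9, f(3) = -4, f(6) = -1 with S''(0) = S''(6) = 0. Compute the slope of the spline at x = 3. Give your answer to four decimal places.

-6.9286

Put m_i = S'' at the i-th knot. Here h = (1, 2, 3) and Δ = (8, -13/2, 1), so the interior equations h_(i-1)·m_(i-1) + 2(h_(i-1)+h_i)·m_i + h_i·m_(i+1) = 6(Δ_i − Δ_(i-1)) read
  1·m_0 + 6·m_1 + 2·m_2 = 6(Δ_1 - Δ_0) = -87
  2·m_1 + 10·m_2 + 3·m_3 = 6(Δ_2 - Δ_1) = 45
Natural end conditions: m_0 = m_3 = 0.
Solving the tridiagonal system: m_0 = 0, m_1 = -120/7, m_2 = 111/14, m_3 = 0.
On [3, 6], S'(x) = b_2 + 2c_2·(x - 3) + 3d_2·(x - 3)² with b_2 = Δ_2 - h_2(2m_2 + m_3)/6 = -97/14, c_2 = m_2/2 = 111/28, d_2 = (m_3 - m_2)/(6h_2) = -37/84. So S'(3) = -97/14.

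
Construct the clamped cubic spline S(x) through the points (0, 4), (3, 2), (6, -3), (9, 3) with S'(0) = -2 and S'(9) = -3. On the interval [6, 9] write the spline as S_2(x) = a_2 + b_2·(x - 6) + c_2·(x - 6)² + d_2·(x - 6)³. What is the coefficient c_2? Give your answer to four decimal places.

2.0667

Let σ_i = S''(x_i). Step sizes h_i = 3, 3, 3; slopes of the chords Δ_i = (y_(i+1) - y_i)/h_i = -2/3, -5/3, 2.
  3·σ_0 + 12·σ_1 + 3·σ_2 = 6(Δ_1 - Δ_0) = -6
  3·σ_1 + 12·σ_2 + 3·σ_3 = 6(Δ_2 - Δ_1) = 22
Clamped end conditions give two more equations: 2h_0·σ_0 + h_0·σ_1 = 6(Δ_0 - S'(0)) = 8 and h_2·σ_2 + 2h_2·σ_3 = 6(S'(9) - Δ_2) = -30.
Solving the tridiagonal system: σ_0 = 12/5, σ_1 = -32/15, σ_2 = 62/15, σ_3 = -106/15.
On [6, 9], with S_2(x) = a_2 + b_2·(x - 6) + c_2·(x - 6)² + d_2·(x - 6)³: c_2 = σ_2/2 = 31/15, d_2 = (σ_3 - σ_2)/(6h_2) = -28/45, b_2 = Δ_2 - h_2(2σ_2 + σ_3)/6 = 7/5.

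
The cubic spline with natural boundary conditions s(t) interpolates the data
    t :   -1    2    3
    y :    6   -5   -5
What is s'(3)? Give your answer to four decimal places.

Let M_i = s''(x_i). Step sizes h_i = 3, 1; slopes of the chords Δ_i = (y_(i+1) - y_i)/h_i = -11/3, 0.
  3·M_0 + 8·M_1 + 1·M_2 = 6(Δ_1 - Δ_0) = 22
Natural end conditions: M_0 = M_2 = 0.
Solving: M_0 = 0, M_1 = 11/4, M_2 = 0.
On [2, 3], s'(t) = b_1 + 2c_1·(t - 2) + 3d_1·(t - 2)² with b_1 = Δ_1 - h_1(2M_1 + M_2)/6 = -11/12, c_1 = M_1/2 = 11/8, d_1 = (M_2 - M_1)/(6h_1) = -11/24. So s'(3) = 11/24.

0.4583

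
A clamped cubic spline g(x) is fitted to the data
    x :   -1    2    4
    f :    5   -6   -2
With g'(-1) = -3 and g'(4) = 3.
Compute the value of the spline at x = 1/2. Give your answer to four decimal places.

-1.3625

With M_i denoting the second derivative at x_i, h_i = 3, 2, and Δ_i = (y_(i+1) − y_i)/h_i = -11/3, 2:
  3·M_0 + 10·M_1 + 2·M_2 = 6(Δ_1 - Δ_0) = 34
Clamped end conditions give two more equations: 2h_0·M_0 + h_0·M_1 = 6(Δ_0 - g'(-1)) = -4 and h_1·M_1 + 2h_1·M_2 = 6(g'(4) - Δ_1) = 6.
Hence M_0 = -43/15, M_1 = 22/5, M_2 = -7/10.
On [-1, 2], g(x) = 5 - 3·(x + 1) - 43/30·(x + 1)² + 109/270·(x + 1)³.
With (x + 1) = 3/2: g(1/2) = -109/80.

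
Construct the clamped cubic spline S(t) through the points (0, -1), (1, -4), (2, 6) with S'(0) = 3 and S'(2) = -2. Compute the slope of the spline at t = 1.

Write M_i for S''(x_i). With h_i = 1, 1 and divided differences Δ_i = -3, 10, the continuity of S' gives the tridiagonal system
  1·M_0 + 4·M_1 + 1·M_2 = 6(Δ_1 - Δ_0) = 78
Clamped end conditions give two more equations: 2h_0·M_0 + h_0·M_1 = 6(Δ_0 - S'(0)) = -36 and h_1·M_1 + 2h_1·M_2 = 6(S'(2) - Δ_1) = -72.
Hence M_0 = -40, M_1 = 44, M_2 = -58.
On [1, 2], S'(t) = b_1 + 2c_1·(t - 1) + 3d_1·(t - 1)² with b_1 = Δ_1 - h_1(2M_1 + M_2)/6 = 5, c_1 = M_1/2 = 22, d_1 = (M_2 - M_1)/(6h_1) = -17. So S'(1) = 5.

5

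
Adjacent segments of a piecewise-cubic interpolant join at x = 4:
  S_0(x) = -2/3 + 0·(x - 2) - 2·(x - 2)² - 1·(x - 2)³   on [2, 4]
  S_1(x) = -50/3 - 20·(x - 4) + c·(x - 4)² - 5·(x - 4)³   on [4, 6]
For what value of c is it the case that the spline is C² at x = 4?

-8

S_0''(x) = -4 - 6·(x - 2), so S_0''(4) = -16. On the right, S_1''(4) = 2c, so c = -8.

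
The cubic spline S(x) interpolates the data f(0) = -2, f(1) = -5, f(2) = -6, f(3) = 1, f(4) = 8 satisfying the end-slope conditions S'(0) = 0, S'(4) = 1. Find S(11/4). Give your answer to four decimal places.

With m_i denoting the second derivative at x_i, h_i = 1, 1, 1, 1, and Δ_i = (y_(i+1) − y_i)/h_i = -3, -1, 7, 7:
  1·m_0 + 4·m_1 + 1·m_2 = 6(Δ_1 - Δ_0) = 12
  1·m_1 + 4·m_2 + 1·m_3 = 6(Δ_2 - Δ_1) = 48
  1·m_2 + 4·m_3 + 1·m_4 = 6(Δ_3 - Δ_2) = 0
Clamped end conditions give two more equations: 2h_0·m_0 + h_0·m_1 = 6(Δ_0 - S'(0)) = -18 and h_3·m_3 + 2h_3·m_4 = 6(S'(4) - Δ_3) = -36.
Solving: m_0 = -293/28, m_1 = 41/14, m_2 = 43/4, m_3 = 29/14, m_4 = -533/28.
On [2, 3], S(x) = -6 + 43/14·(x - 2) + 43/8·(x - 2)² - 81/56·(x - 2)³.
With (x - 2) = 3/4: S(11/4) = -657/512.

-1.2832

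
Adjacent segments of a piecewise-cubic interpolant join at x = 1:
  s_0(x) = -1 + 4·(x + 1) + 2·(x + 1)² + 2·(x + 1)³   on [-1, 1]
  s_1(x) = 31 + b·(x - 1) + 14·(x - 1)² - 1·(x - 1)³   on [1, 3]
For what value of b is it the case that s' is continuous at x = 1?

36

s_0'(x) = 4 + 4·(x + 1) + 6·(x + 1)², so s_0'(1) = 36. On the right, s_1'(1) = b, so b = 36.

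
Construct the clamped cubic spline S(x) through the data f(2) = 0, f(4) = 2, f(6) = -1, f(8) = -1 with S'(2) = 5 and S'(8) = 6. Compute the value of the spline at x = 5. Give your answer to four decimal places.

Write m_i for S''(x_i). With h_i = 2, 2, 2 and divided differences Δ_i = 1, -3/2, 0, the continuity of S' gives the tridiagonal system
  2·m_0 + 8·m_1 + 2·m_2 = 6(Δ_1 - Δ_0) = -15
  2·m_1 + 8·m_2 + 2·m_3 = 6(Δ_2 - Δ_1) = 9
Clamped end conditions give two more equations: 2h_0·m_0 + h_0·m_1 = 6(Δ_0 - S'(2)) = -24 and h_2·m_2 + 2h_2·m_3 = 6(S'(8) - Δ_2) = 36.
Forward elimination and back-substitution give m_0 = -179/30, m_1 = -1/15, m_2 = -19/15, m_3 = 289/30.
On [4, 6], S(x) = 2 - 31/30·(x - 4) - 1/30·(x - 4)² - 1/10·(x - 4)³.
With (x - 4) = 1: S(5) = 5/6.

0.8333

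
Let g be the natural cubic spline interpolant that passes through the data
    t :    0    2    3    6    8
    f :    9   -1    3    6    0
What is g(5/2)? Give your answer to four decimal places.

0.5862

Let σ_i = g''(x_i). Step sizes h_i = 2, 1, 3, 2; slopes of the chords Δ_i = (y_(i+1) - y_i)/h_i = -5, 4, 1, -3.
  2·σ_0 + 6·σ_1 + 1·σ_2 = 6(Δ_1 - Δ_0) = 54
  1·σ_1 + 8·σ_2 + 3·σ_3 = 6(Δ_2 - Δ_1) = -18
  3·σ_2 + 10·σ_3 + 2·σ_4 = 6(Δ_3 - Δ_2) = -24
Natural end conditions: σ_0 = σ_4 = 0.
Solving: σ_0 = 0, σ_1 = 1971/208, σ_2 = -297/104, σ_3 = -321/208, σ_4 = 0.
On [2, 3], g(t) = -1 + 137/104·(t - 2) + 1971/416·(t - 2)² - 855/416·(t - 2)³.
With (t - 2) = 1/2: g(5/2) = 1951/3328.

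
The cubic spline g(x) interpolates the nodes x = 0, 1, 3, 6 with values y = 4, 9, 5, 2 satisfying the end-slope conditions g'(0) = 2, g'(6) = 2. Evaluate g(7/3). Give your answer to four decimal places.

Write σ_i for g''(x_i). With h_i = 1, 2, 3 and divided differences Δ_i = 5, -2, -1, the continuity of g' gives the tridiagonal system
  1·σ_0 + 6·σ_1 + 2·σ_2 = 6(Δ_1 - Δ_0) = -42
  2·σ_1 + 10·σ_2 + 3·σ_3 = 6(Δ_2 - Δ_1) = 6
Clamped end conditions give two more equations: 2h_0·σ_0 + h_0·σ_1 = 6(Δ_0 - g'(0)) = 18 and h_2·σ_2 + 2h_2·σ_3 = 6(g'(6) - Δ_2) = 18.
Solving: σ_0 = 14, σ_1 = -10, σ_2 = 2, σ_3 = 2.
On [1, 3], g(x) = 9 + 4·(x - 1) - 5·(x - 1)² + 1·(x - 1)³.
With (x - 1) = 4/3: g(7/3) = 211/27.

7.8148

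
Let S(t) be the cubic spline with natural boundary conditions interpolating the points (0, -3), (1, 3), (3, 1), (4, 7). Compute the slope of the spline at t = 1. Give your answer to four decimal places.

Put M_i = S'' at the i-th knot. Here h = (1, 2, 1) and Δ = (6, -1, 6), so the interior equations h_(i-1)·M_(i-1) + 2(h_(i-1)+h_i)·M_i + h_i·M_(i+1) = 6(Δ_i − Δ_(i-1)) read
  1·M_0 + 6·M_1 + 2·M_2 = 6(Δ_1 - Δ_0) = -42
  2·M_1 + 6·M_2 + 1·M_3 = 6(Δ_2 - Δ_1) = 42
Natural end conditions: M_0 = M_3 = 0.
Solving: M_0 = 0, M_1 = -21/2, M_2 = 21/2, M_3 = 0.
On [1, 3], S'(t) = b_1 + 2c_1·(t - 1) + 3d_1·(t - 1)² with b_1 = Δ_1 - h_1(2M_1 + M_2)/6 = 5/2, c_1 = M_1/2 = -21/4, d_1 = (M_2 - M_1)/(6h_1) = 7/4. So S'(1) = 5/2.

2.5000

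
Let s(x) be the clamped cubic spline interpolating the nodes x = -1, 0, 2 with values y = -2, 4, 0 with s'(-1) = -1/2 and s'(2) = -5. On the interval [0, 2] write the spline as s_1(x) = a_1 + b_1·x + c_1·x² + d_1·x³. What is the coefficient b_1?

Let M_i = s''(x_i). Step sizes h_i = 1, 2; slopes of the chords Δ_i = (y_(i+1) - y_i)/h_i = 6, -2.
  1·M_0 + 6·M_1 + 2·M_2 = 6(Δ_1 - Δ_0) = -48
Clamped end conditions give two more equations: 2h_0·M_0 + h_0·M_1 = 6(Δ_0 - s'(-1)) = 39 and h_1·M_1 + 2h_1·M_2 = 6(s'(2) - Δ_1) = -18.
Solving: M_0 = 26, M_1 = -13, M_2 = 2.
On [0, 2], with s_1(x) = a_1 + b_1·x + c_1·x² + d_1·x³: c_1 = M_1/2 = -13/2, d_1 = (M_2 - M_1)/(6h_1) = 5/4, b_1 = Δ_1 - h_1(2M_1 + M_2)/6 = 6.

6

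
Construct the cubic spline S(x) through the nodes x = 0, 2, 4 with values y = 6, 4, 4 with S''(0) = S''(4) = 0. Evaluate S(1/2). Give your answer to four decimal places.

5.3828

Let σ_i = S''(x_i). Step sizes h_i = 2, 2; slopes of the chords Δ_i = (y_(i+1) - y_i)/h_i = -1, 0.
  2·σ_0 + 8·σ_1 + 2·σ_2 = 6(Δ_1 - Δ_0) = 6
Natural end conditions: σ_0 = σ_2 = 0.
Solving the tridiagonal system: σ_0 = 0, σ_1 = 3/4, σ_2 = 0.
On [0, 2], S(x) = 6 - 5/4·x + 0·x² + 1/16·x³.
With x = 1/2: S(1/2) = 689/128.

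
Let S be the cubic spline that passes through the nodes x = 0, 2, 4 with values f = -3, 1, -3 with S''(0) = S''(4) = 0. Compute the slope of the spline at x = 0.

Write m_i for S''(x_i). With h_i = 2, 2 and divided differences Δ_i = 2, -2, the continuity of S' gives the tridiagonal system
  2·m_0 + 8·m_1 + 2·m_2 = 6(Δ_1 - Δ_0) = -24
Natural end conditions: m_0 = m_2 = 0.
Solving the tridiagonal system: m_0 = 0, m_1 = -3, m_2 = 0.
On [0, 2], S'(x) = b_0 + 2c_0·x + 3d_0·x² with b_0 = Δ_0 - h_0(2m_0 + m_1)/6 = 3, c_0 = m_0/2 = 0, d_0 = (m_1 - m_0)/(6h_0) = -1/4. So S'(0) = 3.

3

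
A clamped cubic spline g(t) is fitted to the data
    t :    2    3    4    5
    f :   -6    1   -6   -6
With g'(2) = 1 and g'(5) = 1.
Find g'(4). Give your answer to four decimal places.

-5.8000

With M_i denoting the second derivative at x_i, h_i = 1, 1, 1, and Δ_i = (y_(i+1) − y_i)/h_i = 7, -7, 0:
  1·M_0 + 4·M_1 + 1·M_2 = 6(Δ_1 - Δ_0) = -84
  1·M_1 + 4·M_2 + 1·M_3 = 6(Δ_2 - Δ_1) = 42
Clamped end conditions give two more equations: 2h_0·M_0 + h_0·M_1 = 6(Δ_0 - g'(2)) = 36 and h_2·M_2 + 2h_2·M_3 = 6(g'(5) - Δ_2) = 6.
Hence M_0 = 178/5, M_1 = -176/5, M_2 = 106/5, M_3 = -38/5.
On [4, 5], g'(t) = b_2 + 2c_2·(t - 4) + 3d_2·(t - 4)² with b_2 = Δ_2 - h_2(2M_2 + M_3)/6 = -29/5, c_2 = M_2/2 = 53/5, d_2 = (M_3 - M_2)/(6h_2) = -24/5. So g'(4) = -29/5.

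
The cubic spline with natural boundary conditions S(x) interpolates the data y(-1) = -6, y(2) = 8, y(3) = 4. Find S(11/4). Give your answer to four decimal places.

Put m_i = S'' at the i-th knot. Here h = (3, 1) and Δ = (14/3, -4), so the interior equations h_(i-1)·m_(i-1) + 2(h_(i-1)+h_i)·m_i + h_i·m_(i+1) = 6(Δ_i − Δ_(i-1)) read
  3·m_0 + 8·m_1 + 1·m_2 = 6(Δ_1 - Δ_0) = -52
Natural end conditions: m_0 = m_2 = 0.
Solving: m_0 = 0, m_1 = -13/2, m_2 = 0.
On [2, 3], S(x) = 8 - 11/6·(x - 2) - 13/4·(x - 2)² + 13/12·(x - 2)³.
With (x - 2) = 3/4: S(11/4) = 1345/256.

5.2539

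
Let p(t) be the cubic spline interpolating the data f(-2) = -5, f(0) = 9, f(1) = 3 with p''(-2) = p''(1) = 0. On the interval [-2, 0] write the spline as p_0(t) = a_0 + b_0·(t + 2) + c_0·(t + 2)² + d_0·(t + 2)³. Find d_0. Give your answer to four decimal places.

-1.0833

With M_i denoting the second derivative at x_i, h_i = 2, 1, and Δ_i = (y_(i+1) − y_i)/h_i = 7, -6:
  2·M_0 + 6·M_1 + 1·M_2 = 6(Δ_1 - Δ_0) = -78
Natural end conditions: M_0 = M_2 = 0.
Hence M_0 = 0, M_1 = -13, M_2 = 0.
On [-2, 0], with p_0(t) = a_0 + b_0·(t + 2) + c_0·(t + 2)² + d_0·(t + 2)³: c_0 = M_0/2 = 0, d_0 = (M_1 - M_0)/(6h_0) = -13/12, b_0 = Δ_0 - h_0(2M_0 + M_1)/6 = 34/3.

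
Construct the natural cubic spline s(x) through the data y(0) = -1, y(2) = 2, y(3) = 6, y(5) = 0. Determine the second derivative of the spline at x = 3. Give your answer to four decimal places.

With M_i denoting the second derivative at x_i, h_i = 2, 1, 2, and Δ_i = (y_(i+1) − y_i)/h_i = 3/2, 4, -3:
  2·M_0 + 6·M_1 + 1·M_2 = 6(Δ_1 - Δ_0) = 15
  1·M_1 + 6·M_2 + 2·M_3 = 6(Δ_2 - Δ_1) = -42
Natural end conditions: M_0 = M_3 = 0.
Solving the tridiagonal system: M_0 = 0, M_1 = 132/35, M_2 = -267/35, M_3 = 0.

-7.6286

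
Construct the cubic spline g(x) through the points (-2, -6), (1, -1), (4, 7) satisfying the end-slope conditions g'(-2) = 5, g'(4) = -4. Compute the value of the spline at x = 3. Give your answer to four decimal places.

Put m_i = g'' at the i-th knot. Here h = (3, 3) and Δ = (5/3, 8/3), so the interior equations h_(i-1)·m_(i-1) + 2(h_(i-1)+h_i)·m_i + h_i·m_(i+1) = 6(Δ_i − Δ_(i-1)) read
  3·m_0 + 12·m_1 + 3·m_2 = 6(Δ_1 - Δ_0) = 6
Clamped end conditions give two more equations: 2h_0·m_0 + h_0·m_1 = 6(Δ_0 - g'(-2)) = -20 and h_1·m_1 + 2h_1·m_2 = 6(g'(4) - Δ_1) = -40.
Solving: m_0 = -16/3, m_1 = 4, m_2 = -26/3.
On [1, 4], g(x) = -1 + 3·(x - 1) + 2·(x - 1)² - 19/27·(x - 1)³.
With (x - 1) = 2: g(3) = 199/27.

7.3704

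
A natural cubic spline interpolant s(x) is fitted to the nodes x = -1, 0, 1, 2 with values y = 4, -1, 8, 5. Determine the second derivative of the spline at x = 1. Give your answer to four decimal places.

-24.8000

Put σ_i = s'' at the i-th knot. Here h = (1, 1, 1) and Δ = (-5, 9, -3), so the interior equations h_(i-1)·σ_(i-1) + 2(h_(i-1)+h_i)·σ_i + h_i·σ_(i+1) = 6(Δ_i − Δ_(i-1)) read
  1·σ_0 + 4·σ_1 + 1·σ_2 = 6(Δ_1 - Δ_0) = 84
  1·σ_1 + 4·σ_2 + 1·σ_3 = 6(Δ_2 - Δ_1) = -72
Natural end conditions: σ_0 = σ_3 = 0.
Forward elimination and back-substitution give σ_0 = 0, σ_1 = 136/5, σ_2 = -124/5, σ_3 = 0.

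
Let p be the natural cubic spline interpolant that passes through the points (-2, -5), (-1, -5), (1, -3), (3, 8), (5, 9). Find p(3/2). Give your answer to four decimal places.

-0.5187

Write σ_i for p''(x_i). With h_i = 1, 2, 2, 2 and divided differences Δ_i = 0, 1, 11/2, 1/2, the continuity of p' gives the tridiagonal system
  1·σ_0 + 6·σ_1 + 2·σ_2 = 6(Δ_1 - Δ_0) = 6
  2·σ_1 + 8·σ_2 + 2·σ_3 = 6(Δ_2 - Δ_1) = 27
  2·σ_2 + 8·σ_3 + 2·σ_4 = 6(Δ_3 - Δ_2) = -30
Natural end conditions: σ_0 = σ_4 = 0.
Hence σ_0 = 0, σ_1 = -24/41, σ_2 = 195/41, σ_3 = -405/82, σ_4 = 0.
On [1, 3], p(x) = -3 + 163/41·(x - 1) + 195/82·(x - 1)² - 265/328·(x - 1)³.
With (x - 1) = 1/2: p(3/2) = -1361/2624.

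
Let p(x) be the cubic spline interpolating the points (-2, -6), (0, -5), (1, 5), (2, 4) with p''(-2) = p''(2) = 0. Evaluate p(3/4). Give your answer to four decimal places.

3.0778

With σ_i denoting the second derivative at x_i, h_i = 2, 1, 1, and Δ_i = (y_(i+1) − y_i)/h_i = 1/2, 10, -1:
  2·σ_0 + 6·σ_1 + 1·σ_2 = 6(Δ_1 - Δ_0) = 57
  1·σ_1 + 4·σ_2 + 1·σ_3 = 6(Δ_2 - Δ_1) = -66
Natural end conditions: σ_0 = σ_3 = 0.
Hence σ_0 = 0, σ_1 = 294/23, σ_2 = -453/23, σ_3 = 0.
On [0, 1], p(x) = -5 + 415/46·x + 147/23·x² - 249/46·x³.
With x = 3/4: p(3/4) = 9061/2944.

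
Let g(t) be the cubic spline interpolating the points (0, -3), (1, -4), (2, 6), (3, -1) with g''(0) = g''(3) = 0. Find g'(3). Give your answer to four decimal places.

Let M_i = g''(x_i). Step sizes h_i = 1, 1, 1; slopes of the chords Δ_i = (y_(i+1) - y_i)/h_i = -1, 10, -7.
  1·M_0 + 4·M_1 + 1·M_2 = 6(Δ_1 - Δ_0) = 66
  1·M_1 + 4·M_2 + 1·M_3 = 6(Δ_2 - Δ_1) = -102
Natural end conditions: M_0 = M_3 = 0.
Forward elimination and back-substitution give M_0 = 0, M_1 = 122/5, M_2 = -158/5, M_3 = 0.
On [2, 3], g'(t) = b_2 + 2c_2·(t - 2) + 3d_2·(t - 2)² with b_2 = Δ_2 - h_2(2M_2 + M_3)/6 = 53/15, c_2 = M_2/2 = -79/5, d_2 = (M_3 - M_2)/(6h_2) = 79/15. So g'(3) = -184/15.

-12.2667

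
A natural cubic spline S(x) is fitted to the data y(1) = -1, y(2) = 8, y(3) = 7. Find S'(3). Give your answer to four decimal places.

-3.5000

Let M_i = S''(x_i). Step sizes h_i = 1, 1; slopes of the chords Δ_i = (y_(i+1) - y_i)/h_i = 9, -1.
  1·M_0 + 4·M_1 + 1·M_2 = 6(Δ_1 - Δ_0) = -60
Natural end conditions: M_0 = M_2 = 0.
Hence M_0 = 0, M_1 = -15, M_2 = 0.
On [2, 3], S'(x) = b_1 + 2c_1·(x - 2) + 3d_1·(x - 2)² with b_1 = Δ_1 - h_1(2M_1 + M_2)/6 = 4, c_1 = M_1/2 = -15/2, d_1 = (M_2 - M_1)/(6h_1) = 5/2. So S'(3) = -7/2.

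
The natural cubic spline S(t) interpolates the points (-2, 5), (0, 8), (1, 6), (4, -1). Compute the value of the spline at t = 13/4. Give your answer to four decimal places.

0.6827

Write σ_i for S''(x_i). With h_i = 2, 1, 3 and divided differences Δ_i = 3/2, -2, -7/3, the continuity of S' gives the tridiagonal system
  2·σ_0 + 6·σ_1 + 1·σ_2 = 6(Δ_1 - Δ_0) = -21
  1·σ_1 + 8·σ_2 + 3·σ_3 = 6(Δ_2 - Δ_1) = -2
Natural end conditions: σ_0 = σ_3 = 0.
Forward elimination and back-substitution give σ_0 = 0, σ_1 = -166/47, σ_2 = 9/47, σ_3 = 0.
On [1, 4], S(t) = 6 - 356/141·(t - 1) + 9/94·(t - 1)² - 1/94·(t - 1)³.
With (t - 1) = 9/4: S(13/4) = 4107/6016.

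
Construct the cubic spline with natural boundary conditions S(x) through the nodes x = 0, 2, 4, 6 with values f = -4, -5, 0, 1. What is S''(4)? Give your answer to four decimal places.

With M_i denoting the second derivative at x_i, h_i = 2, 2, 2, and Δ_i = (y_(i+1) − y_i)/h_i = -1/2, 5/2, 1/2:
  2·M_0 + 8·M_1 + 2·M_2 = 6(Δ_1 - Δ_0) = 18
  2·M_1 + 8·M_2 + 2·M_3 = 6(Δ_2 - Δ_1) = -12
Natural end conditions: M_0 = M_3 = 0.
Hence M_0 = 0, M_1 = 14/5, M_2 = -11/5, M_3 = 0.

-2.2000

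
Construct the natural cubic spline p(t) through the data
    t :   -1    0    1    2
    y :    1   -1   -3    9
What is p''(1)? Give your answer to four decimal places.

Put M_i = p'' at the i-th knot. Here h = (1, 1, 1) and Δ = (-2, -2, 12), so the interior equations h_(i-1)·M_(i-1) + 2(h_(i-1)+h_i)·M_i + h_i·M_(i+1) = 6(Δ_i − Δ_(i-1)) read
  1·M_0 + 4·M_1 + 1·M_2 = 6(Δ_1 - Δ_0) = 0
  1·M_1 + 4·M_2 + 1·M_3 = 6(Δ_2 - Δ_1) = 84
Natural end conditions: M_0 = M_3 = 0.
Hence M_0 = 0, M_1 = -28/5, M_2 = 112/5, M_3 = 0.

22.4000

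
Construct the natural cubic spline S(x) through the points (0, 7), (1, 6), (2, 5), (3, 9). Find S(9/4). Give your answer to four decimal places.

5.5625

Write M_i for S''(x_i). With h_i = 1, 1, 1 and divided differences Δ_i = -1, -1, 4, the continuity of S' gives the tridiagonal system
  1·M_0 + 4·M_1 + 1·M_2 = 6(Δ_1 - Δ_0) = 0
  1·M_1 + 4·M_2 + 1·M_3 = 6(Δ_2 - Δ_1) = 30
Natural end conditions: M_0 = M_3 = 0.
Solving: M_0 = 0, M_1 = -2, M_2 = 8, M_3 = 0.
On [2, 3], S(x) = 5 + 4/3·(x - 2) + 4·(x - 2)² - 4/3·(x - 2)³.
With (x - 2) = 1/4: S(9/4) = 89/16.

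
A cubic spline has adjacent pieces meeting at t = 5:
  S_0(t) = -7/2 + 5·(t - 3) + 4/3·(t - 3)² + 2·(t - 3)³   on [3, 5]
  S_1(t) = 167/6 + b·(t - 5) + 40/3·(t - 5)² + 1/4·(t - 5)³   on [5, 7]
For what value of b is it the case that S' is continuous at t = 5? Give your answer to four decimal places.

34.3333

S_0'(t) = 5 + 8/3·(t - 3) + 6·(t - 3)², so S_0'(5) = 103/3. On the right, S_1'(5) = b, so b = 103/3.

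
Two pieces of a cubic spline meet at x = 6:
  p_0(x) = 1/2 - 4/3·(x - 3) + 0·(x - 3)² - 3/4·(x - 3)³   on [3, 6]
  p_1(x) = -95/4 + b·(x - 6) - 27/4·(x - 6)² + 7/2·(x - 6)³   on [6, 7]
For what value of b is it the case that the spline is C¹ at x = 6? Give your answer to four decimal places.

p_0'(x) = -4/3 + 0·(x - 3) - 9/4·(x - 3)², so p_0'(6) = -259/12. On the right, p_1'(6) = b, so b = -259/12.

-21.5833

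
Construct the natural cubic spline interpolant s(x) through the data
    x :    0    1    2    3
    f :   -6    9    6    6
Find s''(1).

-30

Write M_i for s''(x_i). With h_i = 1, 1, 1 and divided differences Δ_i = 15, -3, 0, the continuity of s' gives the tridiagonal system
  1·M_0 + 4·M_1 + 1·M_2 = 6(Δ_1 - Δ_0) = -108
  1·M_1 + 4·M_2 + 1·M_3 = 6(Δ_2 - Δ_1) = 18
Natural end conditions: M_0 = M_3 = 0.
Solving the tridiagonal system: M_0 = 0, M_1 = -30, M_2 = 12, M_3 = 0.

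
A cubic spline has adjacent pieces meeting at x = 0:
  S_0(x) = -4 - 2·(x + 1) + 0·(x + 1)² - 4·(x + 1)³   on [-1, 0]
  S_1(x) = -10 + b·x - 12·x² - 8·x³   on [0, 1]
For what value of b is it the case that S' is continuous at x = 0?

S_0'(x) = -2 + 0·(x + 1) - 12·(x + 1)², so S_0'(0) = -14. On the right, S_1'(0) = b, so b = -14.

-14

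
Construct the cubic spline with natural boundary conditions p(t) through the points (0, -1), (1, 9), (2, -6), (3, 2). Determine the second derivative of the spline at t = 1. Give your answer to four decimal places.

-49.2000

Put M_i = p'' at the i-th knot. Here h = (1, 1, 1) and Δ = (10, -15, 8), so the interior equations h_(i-1)·M_(i-1) + 2(h_(i-1)+h_i)·M_i + h_i·M_(i+1) = 6(Δ_i − Δ_(i-1)) read
  1·M_0 + 4·M_1 + 1·M_2 = 6(Δ_1 - Δ_0) = -150
  1·M_1 + 4·M_2 + 1·M_3 = 6(Δ_2 - Δ_1) = 138
Natural end conditions: M_0 = M_3 = 0.
Solving the tridiagonal system: M_0 = 0, M_1 = -246/5, M_2 = 234/5, M_3 = 0.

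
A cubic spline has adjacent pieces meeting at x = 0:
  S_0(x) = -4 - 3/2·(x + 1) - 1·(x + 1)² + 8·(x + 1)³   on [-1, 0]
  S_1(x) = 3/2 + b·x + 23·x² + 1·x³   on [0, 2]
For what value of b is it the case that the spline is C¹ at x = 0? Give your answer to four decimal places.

20.5000

S_0'(x) = -3/2 - 2·(x + 1) + 24·(x + 1)², so S_0'(0) = 41/2. On the right, S_1'(0) = b, so b = 41/2.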